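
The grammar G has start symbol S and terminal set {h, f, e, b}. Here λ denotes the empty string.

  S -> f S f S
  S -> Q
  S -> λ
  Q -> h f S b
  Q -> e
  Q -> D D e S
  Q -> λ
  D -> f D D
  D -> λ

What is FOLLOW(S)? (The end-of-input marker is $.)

FIRST(D) = {λ, f}
FIRST(Q) = {λ, e, f, h}  (via D D e S)
FIRST(S) = {λ, e, f, h}  (via Q)
FOLLOW(S) includes $ since S is the start symbol.
FOLLOW(D): in Q->D D e S (occurrence 1), D is followed by D e S with FIRST {e, f}; in Q->D D e S (occurrence 2), D is followed by e S with FIRST {e}; in D->f D D (occurrence 1), D is followed by D with FIRST {λ, f}; in D->f D D (occurrence 1), the suffix after D is nullable (adds nothing new); in D->f D D (occurrence 2), the suffix after D is empty (adds nothing new). Thus FOLLOW(D) = {e, f}.
FOLLOW(S): in S->f S f S (occurrence 1), S is followed by f S with FIRST {f}; in S->f S f S (occurrence 2), the suffix after S is empty (adds nothing new); in Q->h f S b, S is followed by b with FIRST {b}; in Q->D D e S, the suffix after S is empty, so FOLLOW(S) ⊇ FOLLOW(Q) = {$, b, f}. Thus FOLLOW(S) = {$, b, f}.
FOLLOW(Q): in S->Q, the suffix after Q is empty, so FOLLOW(Q) ⊇ FOLLOW(S) = {$, b, f}. Thus FOLLOW(Q) = {$, b, f}.

{$, b, f}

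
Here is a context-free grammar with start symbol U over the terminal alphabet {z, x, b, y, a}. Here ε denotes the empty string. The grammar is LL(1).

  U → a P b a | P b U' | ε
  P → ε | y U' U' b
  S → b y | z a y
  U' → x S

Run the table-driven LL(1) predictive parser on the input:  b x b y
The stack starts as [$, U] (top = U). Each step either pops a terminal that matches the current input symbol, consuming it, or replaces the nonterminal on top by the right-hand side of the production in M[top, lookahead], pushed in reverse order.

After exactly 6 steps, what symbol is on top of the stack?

b

step 1: stack=$ U  input=b x b y $  — expand U → P b U'
step 2: stack=$ U' b P  input=b x b y $  — expand P → ε
step 3: stack=$ U' b  input=b x b y $  — match b
step 4: stack=$ U'  input=x b y $  — expand U' → x S
step 5: stack=$ S x  input=x b y $  — match x
step 6: stack=$ S  input=b y $  — expand S → b y
Stack after step 6: $ y b (top = b).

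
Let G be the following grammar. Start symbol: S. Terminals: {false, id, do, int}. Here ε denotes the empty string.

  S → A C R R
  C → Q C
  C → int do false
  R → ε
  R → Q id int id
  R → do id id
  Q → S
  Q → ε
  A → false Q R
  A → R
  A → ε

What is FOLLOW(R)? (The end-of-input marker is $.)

FIRST(S) = {do, false, id, int}  (via A C R R)
FIRST(Q) = {ε, do, false, id, int}  (via S)
FIRST(C) = {do, false, id, int}  (via Q C)
FIRST(R) = {ε, do, false, id, int}  (via Q id int id)
FIRST(A) = {ε, do, false, id, int}  (via R)
FOLLOW(S) includes $ since S is the start symbol.
FOLLOW(A): in S→A C R R, A is followed by C R R with FIRST {do, false, id, int}. Thus FOLLOW(A) = {do, false, id, int}.
FOLLOW(Q): in C→Q C, Q is followed by C with FIRST {do, false, id, int}; in R→Q id int id, Q is followed by id int id with FIRST {id}; in A→false Q R, Q is followed by R with FIRST {ε, do, false, id, int}; in A→false Q R, the suffix after Q is nullable, so FOLLOW(Q) ⊇ FOLLOW(A) = {do, false, id, int}. Thus FOLLOW(Q) = {do, false, id, int}.
FOLLOW(S): in Q→S, the suffix after S is empty, so FOLLOW(S) ⊇ FOLLOW(Q) = {do, false, id, int}. Thus FOLLOW(S) = {$, do, false, id, int}.
FOLLOW(C): in S→A C R R, C is followed by R R with FIRST {ε, do, false, id, int}; in S→A C R R, the suffix after C is nullable, so FOLLOW(C) ⊇ FOLLOW(S) = {$, do, false, id, int}; in C→Q C, the suffix after C is empty (adds nothing new). Thus FOLLOW(C) = {$, do, false, id, int}.
FOLLOW(R): in S→A C R R (occurrence 1), R is followed by R with FIRST {ε, do, false, id, int}; in S→A C R R (occurrence 1), the suffix after R is nullable, so FOLLOW(R) ⊇ FOLLOW(S) = {$, do, false, id, int}; in S→A C R R (occurrence 2), the suffix after R is empty, so FOLLOW(R) ⊇ FOLLOW(S) = {$, do, false, id, int}; in A→false Q R, the suffix after R is empty, so FOLLOW(R) ⊇ FOLLOW(A) = {do, false, id, int}; in A→R, the suffix after R is empty, so FOLLOW(R) ⊇ FOLLOW(A) = {do, false, id, int}. Thus FOLLOW(R) = {$, do, false, id, int}.

{$, do, false, id, int}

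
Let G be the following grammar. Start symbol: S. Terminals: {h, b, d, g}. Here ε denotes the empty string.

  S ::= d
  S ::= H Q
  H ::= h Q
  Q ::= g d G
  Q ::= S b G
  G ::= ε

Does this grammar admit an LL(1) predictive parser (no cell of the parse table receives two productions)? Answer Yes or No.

FIRST(S) = {d, h}
FIRST(H) = {h}
FIRST(Q) = {d, g, h}
FIRST(G) = {ε}
FOLLOW(S) = {$, b}
FOLLOW(H) = {d, g, h}
FOLLOW(Q) = {$, b, d, g, h}
FOLLOW(G) = {$, b, d, g, h}
Each cell of M receives at most one production.

Yes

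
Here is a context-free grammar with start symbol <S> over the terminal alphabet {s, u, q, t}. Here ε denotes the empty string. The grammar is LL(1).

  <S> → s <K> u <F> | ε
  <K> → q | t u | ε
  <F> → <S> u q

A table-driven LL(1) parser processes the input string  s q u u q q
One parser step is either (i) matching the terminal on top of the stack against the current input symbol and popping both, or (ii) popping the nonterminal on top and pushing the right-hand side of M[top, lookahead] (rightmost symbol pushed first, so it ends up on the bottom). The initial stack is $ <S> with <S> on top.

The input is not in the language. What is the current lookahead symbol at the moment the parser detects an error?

q

      Stack          Input          Action
   1  $ <S>          s q u u q q $  expand <S> → s <K> u <F>
   2  $ <F> u <K> s  s q u u q q $  match s
   3  $ <F> u <K>    q u u q q $    expand <K> → q
   4  $ <F> u q      q u u q q $    match q
   5  $ <F> u        u u q q $      match u
   6  $ <F>          u q q $        expand <F> → <S> u q
   7  $ q u <S>      u q q $        expand <S> → ε
   8  $ q u          u q q $        match u
   9  $ q            q q $          match q
  10  $              q $            error: stack empty but input remains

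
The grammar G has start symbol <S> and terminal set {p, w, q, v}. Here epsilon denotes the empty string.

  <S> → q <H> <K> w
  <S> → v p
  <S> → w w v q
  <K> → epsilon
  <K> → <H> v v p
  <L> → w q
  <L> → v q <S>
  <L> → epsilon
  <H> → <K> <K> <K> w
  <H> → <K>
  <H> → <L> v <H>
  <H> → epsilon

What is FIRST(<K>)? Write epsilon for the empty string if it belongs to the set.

{epsilon, v, w}

FIRST(<S>): from <S>→q <H> <K> w we get {q}; from <S>→v p we get {v}; from <S>→w w v q we get {w}. So FIRST(<S>) = {q, v, w}.
FIRST(<L>): from <L>→w q we get {w}; from <L>→v q <S> we get {v}; from <L>→epsilon we get {epsilon}. So FIRST(<L>) = {epsilon, v, w}.
FIRST(<K>): from <K>→epsilon we get {epsilon}; from <K>→<H> v v p we get {v, w}. So FIRST(<K>) = {epsilon, v, w}.
FIRST(<H>): from <H>→<K> <K> <K> w we get {v, w}; from <H>→<K> we get {epsilon, v, w}; from <H>→<L> v <H> we get {v, w}; from <H>→epsilon we get {epsilon}. So FIRST(<H>) = {epsilon, v, w}.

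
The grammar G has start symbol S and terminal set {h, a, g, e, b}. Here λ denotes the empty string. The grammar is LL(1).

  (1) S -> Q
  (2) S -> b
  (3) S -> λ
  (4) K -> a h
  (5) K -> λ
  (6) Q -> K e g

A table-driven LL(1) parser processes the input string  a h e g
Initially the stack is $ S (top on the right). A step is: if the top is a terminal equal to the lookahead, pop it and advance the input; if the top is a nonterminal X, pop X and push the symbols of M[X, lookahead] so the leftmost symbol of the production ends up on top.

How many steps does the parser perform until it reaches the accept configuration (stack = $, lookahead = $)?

7

step 1: stack=$ S  input=a h e g $  — expand S -> Q
step 2: stack=$ Q  input=a h e g $  — expand Q -> K e g
step 3: stack=$ g e K  input=a h e g $  — expand K -> a h
step 4: stack=$ g e h a  input=a h e g $  — match a
step 5: stack=$ g e h  input=h e g $  — match h
step 6: stack=$ g e  input=e g $  — match e
step 7: stack=$ g  input=g $  — match g
Accept reached after 7 steps.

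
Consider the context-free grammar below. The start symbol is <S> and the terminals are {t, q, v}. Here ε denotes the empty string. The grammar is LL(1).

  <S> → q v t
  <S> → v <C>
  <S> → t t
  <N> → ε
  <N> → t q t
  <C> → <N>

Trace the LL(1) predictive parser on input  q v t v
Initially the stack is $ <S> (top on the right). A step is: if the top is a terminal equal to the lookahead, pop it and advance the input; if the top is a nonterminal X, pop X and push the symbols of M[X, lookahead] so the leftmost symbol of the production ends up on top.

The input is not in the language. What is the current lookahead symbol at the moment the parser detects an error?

     Stack    Input      Action
  1  $ <S>    q v t v $  expand <S> → q v t
  2  $ t v q  q v t v $  match q
  3  $ t v    v t v $    match v
  4  $ t      t v $      match t
  5  $        v $        error: stack empty but input remains

v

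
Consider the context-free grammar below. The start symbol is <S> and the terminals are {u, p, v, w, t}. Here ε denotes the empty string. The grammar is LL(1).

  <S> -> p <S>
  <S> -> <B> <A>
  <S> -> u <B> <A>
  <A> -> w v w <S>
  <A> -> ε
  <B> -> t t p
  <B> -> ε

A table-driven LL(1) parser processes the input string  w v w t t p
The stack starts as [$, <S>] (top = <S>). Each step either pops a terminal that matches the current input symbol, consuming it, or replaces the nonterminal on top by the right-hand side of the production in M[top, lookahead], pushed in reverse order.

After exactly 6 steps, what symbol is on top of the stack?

<S>

     Stack        Input          Action
  1  $ <S>        w v w t t p $  expand <S> -> <B> <A>
  2  $ <A> <B>    w v w t t p $  expand <B> -> ε
  3  $ <A>        w v w t t p $  expand <A> -> w v w <S>
  4  $ <S> w v w  w v w t t p $  match w
  5  $ <S> w v    v w t t p $    match v
  6  $ <S> w      w t t p $      match w
Stack after step 6: $ <S> (top = <S>).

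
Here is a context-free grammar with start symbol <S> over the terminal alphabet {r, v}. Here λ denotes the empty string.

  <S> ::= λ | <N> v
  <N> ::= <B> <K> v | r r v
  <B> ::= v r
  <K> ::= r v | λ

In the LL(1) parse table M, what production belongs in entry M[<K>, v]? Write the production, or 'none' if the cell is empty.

FIRST(<B>) = {v}
FIRST(<K>) = {λ, r}
FIRST(<N>) = {r, v}  (via <B> <K> v)
FIRST(<S>) = {λ, r, v}  (via <N> v)
FOLLOW(<S>) includes $ since <S> is the start symbol.
FOLLOW(<K>): in <N>::=<B> <K> v, <K> is followed by v with FIRST {v}. Thus FOLLOW(<K>) = {v}.
For <K> ::= r v: FIRST(r v) = {r}, so it goes in M[<K>, t] for t ∈ {r}.
For <K> ::= λ: FIRST(λ) = {λ}, so it goes in M[<K>, t] for t ∈ {}; since λ ∈ FIRST, also for every t ∈ FOLLOW(<K>) = {v}.

<K> ::= λ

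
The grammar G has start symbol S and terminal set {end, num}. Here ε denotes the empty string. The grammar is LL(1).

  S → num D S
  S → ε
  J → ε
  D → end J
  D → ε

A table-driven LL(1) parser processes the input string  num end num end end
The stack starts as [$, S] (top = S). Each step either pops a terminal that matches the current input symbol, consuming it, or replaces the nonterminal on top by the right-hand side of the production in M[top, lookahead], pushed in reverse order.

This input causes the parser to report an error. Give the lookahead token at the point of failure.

end

      Stack      Input                  Action
   1  $ S        num end num end end $  expand S → num D S
   2  $ S D num  num end num end end $  match num
   3  $ S D      end num end end $      expand D → end J
   4  $ S J end  end num end end $      match end
   5  $ S J      num end end $          expand J → ε
   6  $ S        num end end $          expand S → num D S
   7  $ S D num  num end end $          match num
   8  $ S D      end end $              expand D → end J
   9  $ S J end  end end $              match end
  10  $ S J      end $                  error: M[J, end] is empty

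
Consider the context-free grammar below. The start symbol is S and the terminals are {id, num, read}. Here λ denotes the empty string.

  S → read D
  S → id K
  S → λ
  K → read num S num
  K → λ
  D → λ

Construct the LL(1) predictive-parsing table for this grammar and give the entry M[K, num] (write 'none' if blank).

K → λ

FIRST(S): from S→read D we get {read}; from S→id K we get {id}; from S→λ we get {λ}. So FIRST(S) = {λ, id, read}.
FIRST(K): from K→read num S num we get {read}; from K→λ we get {λ}. So FIRST(K) = {λ, read}.
FIRST(D): from D→λ we get {λ}. So FIRST(D) = {λ}.
FOLLOW(S) includes $ since S is the start symbol.
FOLLOW(S): in K→read num S num, S is followed by num with FIRST {num}. Thus FOLLOW(S) = {$, num}.
FOLLOW(K): in S→id K, the suffix after K is empty, so FOLLOW(K) ⊇ FOLLOW(S) = {$, num}. Thus FOLLOW(K) = {$, num}.
For K → read num S num: FIRST(read num S num) = {read}, so it goes in M[K, t] for t ∈ {read}.
For K → λ: FIRST(λ) = {λ}, so it goes in M[K, t] for t ∈ {}; since λ ∈ FIRST, also for every t ∈ FOLLOW(K) = {$, num}.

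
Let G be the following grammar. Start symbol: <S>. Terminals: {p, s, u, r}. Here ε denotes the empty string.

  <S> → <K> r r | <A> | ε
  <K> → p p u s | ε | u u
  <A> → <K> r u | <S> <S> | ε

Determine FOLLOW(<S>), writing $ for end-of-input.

{$, p, r, u}

FIRST(<K>): from <K>→p p u s we get {p}; from <K>→ε we get {ε}; from <K>→u u we get {u}. So FIRST(<K>) = {ε, p, u}.
FIRST(<S>): from <S>→<K> r r we get {p, r, u}; from <S>→<A> we get {ε, p, r, u}; from <S>→ε we get {ε}. So FIRST(<S>) = {ε, p, r, u}.
FIRST(<A>): from <A>→<K> r u we get {p, r, u}; from <A>→<S> <S> we get {ε, p, r, u}; from <A>→ε we get {ε}. So FIRST(<A>) = {ε, p, r, u}.
FOLLOW(<S>) includes $ since <S> is the start symbol.
FOLLOW(<K>): in <S>→<K> r r, <K> is followed by r r with FIRST {r}; in <A>→<K> r u, <K> is followed by r u with FIRST {r}. Thus FOLLOW(<K>) = {r}.
FOLLOW(<S>): in <A>→<S> <S> (occurrence 1), <S> is followed by <S> with FIRST {ε, p, r, u}; in <A>→<S> <S> (occurrence 1), the suffix after <S> is nullable, so FOLLOW(<S>) ⊇ FOLLOW(<A>) = {$, p, r, u}; in <A>→<S> <S> (occurrence 2), the suffix after <S> is empty, so FOLLOW(<S>) ⊇ FOLLOW(<A>) = {$, p, r, u}. Thus FOLLOW(<S>) = {$, p, r, u}.
FOLLOW(<A>): in <S>→<A>, the suffix after <A> is empty, so FOLLOW(<A>) ⊇ FOLLOW(<S>) = {$, p, r, u}. Thus FOLLOW(<A>) = {$, p, r, u}.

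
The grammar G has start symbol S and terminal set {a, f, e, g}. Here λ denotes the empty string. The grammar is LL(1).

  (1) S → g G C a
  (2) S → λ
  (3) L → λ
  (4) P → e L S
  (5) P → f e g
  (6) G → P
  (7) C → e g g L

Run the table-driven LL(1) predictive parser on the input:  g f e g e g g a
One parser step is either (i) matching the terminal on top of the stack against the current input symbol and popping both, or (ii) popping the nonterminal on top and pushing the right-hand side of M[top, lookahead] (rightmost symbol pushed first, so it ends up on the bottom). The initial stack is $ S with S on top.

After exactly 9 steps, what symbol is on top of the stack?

g

     Stack        Input              Action
  1  $ S          g f e g e g g a $  expand S → g G C a
  2  $ a C G g    g f e g e g g a $  match g
  3  $ a C G      f e g e g g a $    expand G → P
  4  $ a C P      f e g e g g a $    expand P → f e g
  5  $ a C g e f  f e g e g g a $    match f
  6  $ a C g e    e g e g g a $      match e
  7  $ a C g      g e g g a $        match g
  8  $ a C        e g g a $          expand C → e g g L
  9  $ a L g g e  e g g a $          match e
Stack after step 9: $ a L g g (top = g).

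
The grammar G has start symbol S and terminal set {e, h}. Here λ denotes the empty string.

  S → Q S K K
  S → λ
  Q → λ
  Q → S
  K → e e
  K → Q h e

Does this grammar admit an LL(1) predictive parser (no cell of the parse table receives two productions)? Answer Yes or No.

FIRST(S) = {λ, e, h}
FIRST(Q) = {λ, e, h}
FIRST(K) = {e, h}
FOLLOW(S) = {$, e, h}
FOLLOW(Q) = {e, h}
FOLLOW(K) = {$, e, h}
Cell M[K, e] receives both K → e e and K → Q h e — the grammar is not LL(1).

No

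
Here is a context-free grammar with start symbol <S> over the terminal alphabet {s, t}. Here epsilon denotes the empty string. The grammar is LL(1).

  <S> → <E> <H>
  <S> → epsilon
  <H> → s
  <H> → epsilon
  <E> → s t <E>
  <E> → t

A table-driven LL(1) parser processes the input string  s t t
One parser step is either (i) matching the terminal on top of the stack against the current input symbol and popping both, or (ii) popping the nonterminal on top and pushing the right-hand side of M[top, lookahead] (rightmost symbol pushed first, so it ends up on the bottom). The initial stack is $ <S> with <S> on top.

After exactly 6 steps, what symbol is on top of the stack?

     Stack          Input    Action
  1  $ <S>          s t t $  expand <S> → <E> <H>
  2  $ <H> <E>      s t t $  expand <E> → s t <E>
  3  $ <H> <E> t s  s t t $  match s
  4  $ <H> <E> t    t t $    match t
  5  $ <H> <E>      t $      expand <E> → t
  6  $ <H> t        t $      match t
Stack after step 6: $ <H> (top = <H>).

<H>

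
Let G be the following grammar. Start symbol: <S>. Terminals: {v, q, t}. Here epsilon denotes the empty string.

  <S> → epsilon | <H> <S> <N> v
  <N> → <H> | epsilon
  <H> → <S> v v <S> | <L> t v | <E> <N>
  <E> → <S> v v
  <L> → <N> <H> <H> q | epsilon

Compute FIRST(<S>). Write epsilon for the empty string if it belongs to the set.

FIRST(<S>): from <S>→epsilon we get {epsilon}; from <S>→<H> <S> <N> v we get {t, v}. So FIRST(<S>) = {epsilon, t, v}.
FIRST(<E>): from <E>→<S> v v we get {t, v}. So FIRST(<E>) = {t, v}.
FIRST(<N>): from <N>→<H> we get {t, v}; from <N>→epsilon we get {epsilon}. So FIRST(<N>) = {epsilon, t, v}.
FIRST(<H>): from <H>→<S> v v <S> we get {t, v}; from <H>→<L> t v we get {t, v}; from <H>→<E> <N> we get {t, v}. So FIRST(<H>) = {t, v}.
FIRST(<L>): from <L>→<N> <H> <H> q we get {t, v}; from <L>→epsilon we get {epsilon}. So FIRST(<L>) = {epsilon, t, v}.

{epsilon, t, v}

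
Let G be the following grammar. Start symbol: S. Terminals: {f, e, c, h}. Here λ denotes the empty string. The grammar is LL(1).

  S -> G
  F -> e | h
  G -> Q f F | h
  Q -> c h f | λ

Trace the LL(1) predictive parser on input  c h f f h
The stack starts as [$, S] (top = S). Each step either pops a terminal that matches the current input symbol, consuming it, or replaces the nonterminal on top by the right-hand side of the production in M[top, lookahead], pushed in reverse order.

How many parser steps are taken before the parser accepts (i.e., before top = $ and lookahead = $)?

9

     Stack        Input        Action
  1  $ S          c h f f h $  expand S -> G
  2  $ G          c h f f h $  expand G -> Q f F
  3  $ F f Q      c h f f h $  expand Q -> c h f
  4  $ F f f h c  c h f f h $  match c
  5  $ F f f h    h f f h $    match h
  6  $ F f f      f f h $      match f
  7  $ F f        f h $        match f
  8  $ F          h $          expand F -> h
  9  $ h          h $          match h
Accept reached after 9 steps.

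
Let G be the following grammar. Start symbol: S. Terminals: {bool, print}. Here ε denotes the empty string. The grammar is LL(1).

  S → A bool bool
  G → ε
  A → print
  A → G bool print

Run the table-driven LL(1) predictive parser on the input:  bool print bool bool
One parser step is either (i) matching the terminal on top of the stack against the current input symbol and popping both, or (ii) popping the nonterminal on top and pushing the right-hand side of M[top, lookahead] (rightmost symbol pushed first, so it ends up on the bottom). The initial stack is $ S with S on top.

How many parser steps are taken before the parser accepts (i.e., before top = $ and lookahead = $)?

step 1: stack=$ S  input=bool print bool bool $  — expand S → A bool bool
step 2: stack=$ bool bool A  input=bool print bool bool $  — expand A → G bool print
step 3: stack=$ bool bool print bool G  input=bool print bool bool $  — expand G → ε
step 4: stack=$ bool bool print bool  input=bool print bool bool $  — match bool
step 5: stack=$ bool bool print  input=print bool bool $  — match print
step 6: stack=$ bool bool  input=bool bool $  — match bool
step 7: stack=$ bool  input=bool $  — match bool
Accept reached after 7 steps.

7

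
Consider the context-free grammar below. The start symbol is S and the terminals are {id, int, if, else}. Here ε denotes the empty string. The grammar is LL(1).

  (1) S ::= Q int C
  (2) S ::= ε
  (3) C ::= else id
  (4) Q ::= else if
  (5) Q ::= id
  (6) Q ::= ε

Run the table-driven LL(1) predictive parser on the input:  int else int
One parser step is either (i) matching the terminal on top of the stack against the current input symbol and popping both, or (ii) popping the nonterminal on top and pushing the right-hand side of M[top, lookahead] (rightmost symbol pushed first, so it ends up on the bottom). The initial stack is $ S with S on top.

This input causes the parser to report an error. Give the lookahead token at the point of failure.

step 1: stack=$ S  input=int else int $  — expand S ::= Q int C
step 2: stack=$ C int Q  input=int else int $  — expand Q ::= ε
step 3: stack=$ C int  input=int else int $  — match int
step 4: stack=$ C  input=else int $  — expand C ::= else id
step 5: stack=$ id else  input=else int $  — match else
step 6: stack=$ id  input=int $  — error: top is terminal id but lookahead is int

int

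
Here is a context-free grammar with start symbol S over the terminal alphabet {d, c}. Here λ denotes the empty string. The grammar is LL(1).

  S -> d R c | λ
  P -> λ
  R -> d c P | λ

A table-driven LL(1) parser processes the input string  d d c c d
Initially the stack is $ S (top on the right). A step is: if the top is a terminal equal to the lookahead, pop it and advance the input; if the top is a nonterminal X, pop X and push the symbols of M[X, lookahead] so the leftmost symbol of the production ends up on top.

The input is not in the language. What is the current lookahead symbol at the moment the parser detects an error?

step 1: stack=$ S  input=d d c c d $  — expand S -> d R c
step 2: stack=$ c R d  input=d d c c d $  — match d
step 3: stack=$ c R  input=d c c d $  — expand R -> d c P
step 4: stack=$ c P c d  input=d c c d $  — match d
step 5: stack=$ c P c  input=c c d $  — match c
step 6: stack=$ c P  input=c d $  — expand P -> λ
step 7: stack=$ c  input=c d $  — match c
step 8: stack=$  input=d $  — error: stack empty but input remains

d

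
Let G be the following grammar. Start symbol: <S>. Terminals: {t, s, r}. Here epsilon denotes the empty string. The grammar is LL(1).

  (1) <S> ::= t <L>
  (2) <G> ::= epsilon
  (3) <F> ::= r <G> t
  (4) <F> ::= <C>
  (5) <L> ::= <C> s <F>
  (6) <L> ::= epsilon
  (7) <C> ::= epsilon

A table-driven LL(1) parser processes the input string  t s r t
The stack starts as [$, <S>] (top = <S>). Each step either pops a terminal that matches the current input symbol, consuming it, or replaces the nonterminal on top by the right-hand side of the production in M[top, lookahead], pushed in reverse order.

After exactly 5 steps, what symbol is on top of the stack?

step 1: stack=$ <S>  input=t s r t $  — expand <S> ::= t <L>
step 2: stack=$ <L> t  input=t s r t $  — match t
step 3: stack=$ <L>  input=s r t $  — expand <L> ::= <C> s <F>
step 4: stack=$ <F> s <C>  input=s r t $  — expand <C> ::= epsilon
step 5: stack=$ <F> s  input=s r t $  — match s
Stack after step 5: $ <F> (top = <F>).

<F>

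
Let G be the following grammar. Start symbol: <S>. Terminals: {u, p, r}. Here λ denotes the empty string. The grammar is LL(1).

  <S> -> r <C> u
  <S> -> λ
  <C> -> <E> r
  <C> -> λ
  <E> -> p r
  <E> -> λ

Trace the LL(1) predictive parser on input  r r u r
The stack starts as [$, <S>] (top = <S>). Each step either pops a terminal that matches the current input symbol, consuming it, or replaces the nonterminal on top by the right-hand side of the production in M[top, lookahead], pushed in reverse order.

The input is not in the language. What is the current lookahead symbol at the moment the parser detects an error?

r

     Stack      Input      Action
  1  $ <S>      r r u r $  expand <S> -> r <C> u
  2  $ u <C> r  r r u r $  match r
  3  $ u <C>    r u r $    expand <C> -> <E> r
  4  $ u r <E>  r u r $    expand <E> -> λ
  5  $ u r      r u r $    match r
  6  $ u        u r $      match u
  7  $          r $        error: stack empty but input remains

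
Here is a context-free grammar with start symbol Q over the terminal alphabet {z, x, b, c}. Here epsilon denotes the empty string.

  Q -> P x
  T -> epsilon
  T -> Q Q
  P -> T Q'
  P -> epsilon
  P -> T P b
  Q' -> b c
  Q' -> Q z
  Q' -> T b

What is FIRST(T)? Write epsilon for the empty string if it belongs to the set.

{epsilon, b, x}

FIRST(Q): from Q->P x we get {b, x}. So FIRST(Q) = {b, x}.
FIRST(T): from T->epsilon we get {epsilon}; from T->Q Q we get {b, x}. So FIRST(T) = {epsilon, b, x}.
FIRST(Q'): from Q'->b c we get {b}; from Q'->Q z we get {b, x}; from Q'->T b we get {b, x}. So FIRST(Q') = {b, x}.
FIRST(P): from P->T Q' we get {b, x}; from P->epsilon we get {epsilon}; from P->T P b we get {b, x}. So FIRST(P) = {epsilon, b, x}.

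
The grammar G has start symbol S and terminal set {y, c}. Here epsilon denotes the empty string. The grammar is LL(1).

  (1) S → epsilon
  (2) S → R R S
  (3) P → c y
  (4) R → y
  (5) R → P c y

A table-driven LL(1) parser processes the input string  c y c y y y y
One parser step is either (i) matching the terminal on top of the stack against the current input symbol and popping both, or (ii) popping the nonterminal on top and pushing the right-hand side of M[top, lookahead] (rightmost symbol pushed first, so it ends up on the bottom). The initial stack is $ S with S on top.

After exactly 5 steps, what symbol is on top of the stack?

c

     Stack          Input            Action
  1  $ S            c y c y y y y $  expand S → R R S
  2  $ S R R        c y c y y y y $  expand R → P c y
  3  $ S R y c P    c y c y y y y $  expand P → c y
  4  $ S R y c y c  c y c y y y y $  match c
  5  $ S R y c y    y c y y y y $    match y
Stack after step 5: $ S R y c (top = c).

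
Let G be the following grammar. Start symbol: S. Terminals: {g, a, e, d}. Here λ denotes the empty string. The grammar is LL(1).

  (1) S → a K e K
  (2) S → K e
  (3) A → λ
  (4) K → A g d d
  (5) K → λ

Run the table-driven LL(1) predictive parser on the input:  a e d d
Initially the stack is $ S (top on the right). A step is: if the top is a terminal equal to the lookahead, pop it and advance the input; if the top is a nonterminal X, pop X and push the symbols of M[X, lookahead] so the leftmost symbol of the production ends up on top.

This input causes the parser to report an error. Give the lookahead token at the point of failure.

d

     Stack      Input      Action
  1  $ S        a e d d $  expand S → a K e K
  2  $ K e K a  a e d d $  match a
  3  $ K e K    e d d $    expand K → λ
  4  $ K e      e d d $    match e
  5  $ K        d d $      error: M[K, d] is empty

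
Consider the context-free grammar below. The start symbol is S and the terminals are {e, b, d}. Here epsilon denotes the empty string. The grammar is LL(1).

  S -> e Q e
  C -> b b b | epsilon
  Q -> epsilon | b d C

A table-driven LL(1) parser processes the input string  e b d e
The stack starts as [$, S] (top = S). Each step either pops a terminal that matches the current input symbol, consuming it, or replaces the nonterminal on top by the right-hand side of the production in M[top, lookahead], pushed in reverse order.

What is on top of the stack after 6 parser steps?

     Stack      Input      Action
  1  $ S        e b d e $  expand S -> e Q e
  2  $ e Q e    e b d e $  match e
  3  $ e Q      b d e $    expand Q -> b d C
  4  $ e C d b  b d e $    match b
  5  $ e C d    d e $      match d
  6  $ e C      e $        expand C -> epsilon
Stack after step 6: $ e (top = e).

e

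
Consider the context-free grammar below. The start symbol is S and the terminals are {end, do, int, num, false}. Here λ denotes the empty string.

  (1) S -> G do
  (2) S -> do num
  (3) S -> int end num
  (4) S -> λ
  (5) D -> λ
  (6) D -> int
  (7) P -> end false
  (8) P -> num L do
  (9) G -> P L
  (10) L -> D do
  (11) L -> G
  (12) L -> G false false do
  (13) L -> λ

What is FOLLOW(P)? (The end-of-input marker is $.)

{do, end, false, int, num}

FIRST(D) = {λ, int}
FIRST(P) = {end, num}
FIRST(G) = {end, num}  (via P L)
FIRST(S) = {λ, do, end, int, num}  (via G do)
FIRST(L) = {λ, do, end, int, num}  (via D do, G, G false false do)
FOLLOW(S) includes $ since S is the start symbol.
FOLLOW(S): S appears on no right-hand side. Thus FOLLOW(S) = {$}.
FOLLOW(D): in L->D do, D is followed by do with FIRST {do}. Thus FOLLOW(D) = {do}.
FOLLOW(P): in G->P L, P is followed by L with FIRST {λ, do, end, int, num}; in G->P L, the suffix after P is nullable, so FOLLOW(P) ⊇ FOLLOW(G) = {do, false}. Thus FOLLOW(P) = {do, end, false, int, num}.
FOLLOW(G): in S->G do, G is followed by do with FIRST {do}; in L->G, the suffix after G is empty, so FOLLOW(G) ⊇ FOLLOW(L) = {do, false}; in L->G false false do, G is followed by false false do with FIRST {false}. Thus FOLLOW(G) = {do, false}.
FOLLOW(L): in P->num L do, L is followed by do with FIRST {do}; in G->P L, the suffix after L is empty, so FOLLOW(L) ⊇ FOLLOW(G) = {do, false}. Thus FOLLOW(L) = {do, false}.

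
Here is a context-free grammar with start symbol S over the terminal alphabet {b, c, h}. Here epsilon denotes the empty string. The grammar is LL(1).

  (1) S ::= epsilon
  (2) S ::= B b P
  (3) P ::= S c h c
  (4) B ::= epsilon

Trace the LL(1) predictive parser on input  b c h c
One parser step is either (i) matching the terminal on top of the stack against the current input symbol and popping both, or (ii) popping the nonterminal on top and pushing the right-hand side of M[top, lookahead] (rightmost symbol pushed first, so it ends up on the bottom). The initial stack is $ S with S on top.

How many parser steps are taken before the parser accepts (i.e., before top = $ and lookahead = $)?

step 1: stack=$ S  input=b c h c $  — expand S ::= B b P
step 2: stack=$ P b B  input=b c h c $  — expand B ::= epsilon
step 3: stack=$ P b  input=b c h c $  — match b
step 4: stack=$ P  input=c h c $  — expand P ::= S c h c
step 5: stack=$ c h c S  input=c h c $  — expand S ::= epsilon
step 6: stack=$ c h c  input=c h c $  — match c
step 7: stack=$ c h  input=h c $  — match h
step 8: stack=$ c  input=c $  — match c
Accept reached after 8 steps.

8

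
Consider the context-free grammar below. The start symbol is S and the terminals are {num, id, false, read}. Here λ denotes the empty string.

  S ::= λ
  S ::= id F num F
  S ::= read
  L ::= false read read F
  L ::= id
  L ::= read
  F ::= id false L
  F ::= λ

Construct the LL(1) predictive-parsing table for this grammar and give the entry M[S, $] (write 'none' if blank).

S ::= λ

FIRST(S): from S::=λ we get {λ}; from S::=id F num F we get {id}; from S::=read we get {read}. So FIRST(S) = {λ, id, read}.
FIRST(L): from L::=false read read F we get {false}; from L::=id we get {id}; from L::=read we get {read}. So FIRST(L) = {false, id, read}.
FIRST(F): from F::=id false L we get {id}; from F::=λ we get {λ}. So FIRST(F) = {λ, id}.
FOLLOW(S) includes $ since S is the start symbol.
FOLLOW(S): S appears on no right-hand side. Thus FOLLOW(S) = {$}.
For S ::= λ: FIRST(λ) = {λ}, so it goes in M[S, t] for t ∈ {}; since λ ∈ FIRST, also for every t ∈ FOLLOW(S) = {$}.
For S ::= id F num F: FIRST(id F num F) = {id}, so it goes in M[S, t] for t ∈ {id}.
For S ::= read: FIRST(read) = {read}, so it goes in M[S, t] for t ∈ {read}.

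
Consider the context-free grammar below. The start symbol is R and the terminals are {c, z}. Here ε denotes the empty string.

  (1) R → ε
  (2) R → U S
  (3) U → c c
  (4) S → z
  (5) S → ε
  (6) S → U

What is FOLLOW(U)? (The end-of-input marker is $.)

FIRST(U): from U→c c we get {c}. So FIRST(U) = {c}.
FIRST(R): from R→ε we get {ε}; from R→U S we get {c}. So FIRST(R) = {ε, c}.
FIRST(S): from S→z we get {z}; from S→ε we get {ε}; from S→U we get {c}. So FIRST(S) = {ε, c, z}.
FOLLOW(R) includes $ since R is the start symbol.
FOLLOW(R): R appears on no right-hand side. Thus FOLLOW(R) = {$}.
FOLLOW(S): in R→U S, the suffix after S is empty, so FOLLOW(S) ⊇ FOLLOW(R) = {$}. Thus FOLLOW(S) = {$}.
FOLLOW(U): in R→U S, U is followed by S with FIRST {ε, c, z}; in R→U S, the suffix after U is nullable, so FOLLOW(U) ⊇ FOLLOW(R) = {$}; in S→U, the suffix after U is empty, so FOLLOW(U) ⊇ FOLLOW(S) = {$}. Thus FOLLOW(U) = {$, c, z}.

{$, c, z}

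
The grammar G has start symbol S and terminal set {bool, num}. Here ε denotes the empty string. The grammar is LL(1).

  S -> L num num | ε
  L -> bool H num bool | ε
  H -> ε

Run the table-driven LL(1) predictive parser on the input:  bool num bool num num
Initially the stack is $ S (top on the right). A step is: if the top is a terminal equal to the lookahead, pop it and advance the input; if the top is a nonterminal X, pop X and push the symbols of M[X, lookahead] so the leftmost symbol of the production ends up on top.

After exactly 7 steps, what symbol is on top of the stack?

num

step 1: stack=$ S  input=bool num bool num num $  — expand S -> L num num
step 2: stack=$ num num L  input=bool num bool num num $  — expand L -> bool H num bool
step 3: stack=$ num num bool num H bool  input=bool num bool num num $  — match bool
step 4: stack=$ num num bool num H  input=num bool num num $  — expand H -> ε
step 5: stack=$ num num bool num  input=num bool num num $  — match num
step 6: stack=$ num num bool  input=bool num num $  — match bool
step 7: stack=$ num num  input=num num $  — match num
Stack after step 7: $ num (top = num).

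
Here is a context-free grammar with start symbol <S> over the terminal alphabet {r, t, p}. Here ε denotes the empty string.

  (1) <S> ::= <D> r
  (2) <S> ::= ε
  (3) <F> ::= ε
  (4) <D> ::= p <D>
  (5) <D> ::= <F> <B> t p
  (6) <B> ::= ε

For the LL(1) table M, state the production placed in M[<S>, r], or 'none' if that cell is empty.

none

FIRST(<F>): from <F>::=ε we get {ε}. So FIRST(<F>) = {ε}.
FIRST(<B>): from <B>::=ε we get {ε}. So FIRST(<B>) = {ε}.
FIRST(<D>): from <D>::=p <D> we get {p}; from <D>::=<F> <B> t p we get {t}. So FIRST(<D>) = {p, t}.
FIRST(<S>): from <S>::=<D> r we get {p, t}; from <S>::=ε we get {ε}. So FIRST(<S>) = {ε, p, t}.
FOLLOW(<S>) includes $ since <S> is the start symbol.
FOLLOW(<S>): <S> appears on no right-hand side. Thus FOLLOW(<S>) = {$}.
For <S> ::= <D> r: FIRST(<D> r) = {p, t}, so it goes in M[<S>, t] for t ∈ {p, t}.
For <S> ::= ε: FIRST(ε) = {ε}, so it goes in M[<S>, t] for t ∈ {}; since ε ∈ FIRST, also for every t ∈ FOLLOW(<S>) = {$}.
None of these place a production in M[<S>, r].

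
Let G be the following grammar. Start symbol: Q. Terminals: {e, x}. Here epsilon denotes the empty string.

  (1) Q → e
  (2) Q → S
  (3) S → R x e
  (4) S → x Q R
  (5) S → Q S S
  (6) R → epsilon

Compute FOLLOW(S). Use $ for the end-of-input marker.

FIRST(R): from R→epsilon we get {epsilon}. So FIRST(R) = {epsilon}.
FIRST(Q): from Q→e we get {e}; from Q→S we get {e, x}. So FIRST(Q) = {e, x}.
FIRST(S): from S→R x e we get {x}; from S→x Q R we get {x}; from S→Q S S we get {e, x}. So FIRST(S) = {e, x}.
FOLLOW(Q) includes $ since Q is the start symbol.
FOLLOW(Q): in S→x Q R, Q is followed by R with FIRST {epsilon}; in S→x Q R, the suffix after Q is nullable, so FOLLOW(Q) ⊇ FOLLOW(S) = {$, e, x}; in S→Q S S, Q is followed by S S with FIRST {e, x}. Thus FOLLOW(Q) = {$, e, x}.
FOLLOW(S): in Q→S, the suffix after S is empty, so FOLLOW(S) ⊇ FOLLOW(Q) = {$, e, x}; in S→Q S S (occurrence 1), S is followed by S with FIRST {e, x}; in S→Q S S (occurrence 2), the suffix after S is empty (adds nothing new). Thus FOLLOW(S) = {$, e, x}.
FOLLOW(R): in S→R x e, R is followed by x e with FIRST {x}; in S→x Q R, the suffix after R is empty, so FOLLOW(R) ⊇ FOLLOW(S) = {$, e, x}. Thus FOLLOW(R) = {$, e, x}.

{$, e, x}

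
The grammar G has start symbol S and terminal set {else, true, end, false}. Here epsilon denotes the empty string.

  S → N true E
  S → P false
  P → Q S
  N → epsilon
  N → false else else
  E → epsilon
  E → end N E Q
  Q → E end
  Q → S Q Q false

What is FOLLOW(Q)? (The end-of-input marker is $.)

FIRST(N) = {epsilon, false}
FIRST(E) = {epsilon, end}
FIRST(S) = {end, false, true}  (via N true E, P false)
FIRST(Q) = {end, false, true}  (via E end, S Q Q false)
FIRST(P) = {end, false, true}  (via Q S)
FOLLOW(S) includes $ since S is the start symbol.
FOLLOW(P): in S→P false, P is followed by false with FIRST {false}. Thus FOLLOW(P) = {false}.
FOLLOW(S): in P→Q S, the suffix after S is empty, so FOLLOW(S) ⊇ FOLLOW(P) = {false}; in Q→S Q Q false, S is followed by Q Q false with FIRST {end, false, true}. Thus FOLLOW(S) = {$, end, false, true}.
FOLLOW(N): in S→N true E, N is followed by true E with FIRST {true}; in E→end N E Q, N is followed by E Q with FIRST {end, false, true}. Thus FOLLOW(N) = {end, false, true}.
FOLLOW(E): in S→N true E, the suffix after E is empty, so FOLLOW(E) ⊇ FOLLOW(S) = {$, end, false, true}; in E→end N E Q, E is followed by Q with FIRST {end, false, true}; in Q→E end, E is followed by end with FIRST {end}. Thus FOLLOW(E) = {$, end, false, true}.
FOLLOW(Q): in P→Q S, Q is followed by S with FIRST {end, false, true}; in E→end N E Q, the suffix after Q is empty, so FOLLOW(Q) ⊇ FOLLOW(E) = {$, end, false, true}; in Q→S Q Q false (occurrence 1), Q is followed by Q false with FIRST {end, false, true}; in Q→S Q Q false (occurrence 2), Q is followed by false with FIRST {false}. Thus FOLLOW(Q) = {$, end, false, true}.

{$, end, false, true}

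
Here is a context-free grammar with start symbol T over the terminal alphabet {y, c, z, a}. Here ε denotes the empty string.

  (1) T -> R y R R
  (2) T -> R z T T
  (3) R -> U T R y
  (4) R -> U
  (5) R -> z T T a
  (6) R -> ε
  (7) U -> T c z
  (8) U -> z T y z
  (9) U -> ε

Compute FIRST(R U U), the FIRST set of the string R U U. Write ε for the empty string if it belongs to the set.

{ε, y, z}

FIRST(T) = {y, z}  (via R y R R, R z T T)
FIRST(U) = {ε, y, z}  (via T c z)
FIRST(R) = {ε, y, z}  (via U T R y, U)
FIRST(R U U): take FIRST of each symbol in turn, carrying on past any symbol whose FIRST contains ε; result {ε, y, z}.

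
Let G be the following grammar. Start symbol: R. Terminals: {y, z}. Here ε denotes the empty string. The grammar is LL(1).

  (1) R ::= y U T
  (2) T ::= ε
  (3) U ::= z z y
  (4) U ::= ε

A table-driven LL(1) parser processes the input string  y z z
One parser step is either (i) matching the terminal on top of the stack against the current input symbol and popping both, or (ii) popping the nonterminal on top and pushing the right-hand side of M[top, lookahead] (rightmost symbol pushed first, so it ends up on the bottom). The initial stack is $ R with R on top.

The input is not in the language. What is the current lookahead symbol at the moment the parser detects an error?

     Stack      Input    Action
  1  $ R        y z z $  expand R ::= y U T
  2  $ T U y    y z z $  match y
  3  $ T U      z z $    expand U ::= z z y
  4  $ T y z z  z z $    match z
  5  $ T y z    z $      match z
  6  $ T y      $        error: top is terminal y but lookahead is $

$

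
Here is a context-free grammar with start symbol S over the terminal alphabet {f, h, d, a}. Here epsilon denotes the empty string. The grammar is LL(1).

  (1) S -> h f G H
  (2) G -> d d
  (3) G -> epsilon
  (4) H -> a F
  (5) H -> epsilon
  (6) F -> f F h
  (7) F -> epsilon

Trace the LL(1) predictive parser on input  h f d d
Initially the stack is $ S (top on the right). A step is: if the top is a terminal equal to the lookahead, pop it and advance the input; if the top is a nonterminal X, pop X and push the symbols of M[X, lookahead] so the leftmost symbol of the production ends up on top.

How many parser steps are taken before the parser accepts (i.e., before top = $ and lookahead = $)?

     Stack      Input      Action
  1  $ S        h f d d $  expand S -> h f G H
  2  $ H G f h  h f d d $  match h
  3  $ H G f    f d d $    match f
  4  $ H G      d d $      expand G -> d d
  5  $ H d d    d d $      match d
  6  $ H d      d $        match d
  7  $ H        $          expand H -> epsilon
Accept reached after 7 steps.

7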